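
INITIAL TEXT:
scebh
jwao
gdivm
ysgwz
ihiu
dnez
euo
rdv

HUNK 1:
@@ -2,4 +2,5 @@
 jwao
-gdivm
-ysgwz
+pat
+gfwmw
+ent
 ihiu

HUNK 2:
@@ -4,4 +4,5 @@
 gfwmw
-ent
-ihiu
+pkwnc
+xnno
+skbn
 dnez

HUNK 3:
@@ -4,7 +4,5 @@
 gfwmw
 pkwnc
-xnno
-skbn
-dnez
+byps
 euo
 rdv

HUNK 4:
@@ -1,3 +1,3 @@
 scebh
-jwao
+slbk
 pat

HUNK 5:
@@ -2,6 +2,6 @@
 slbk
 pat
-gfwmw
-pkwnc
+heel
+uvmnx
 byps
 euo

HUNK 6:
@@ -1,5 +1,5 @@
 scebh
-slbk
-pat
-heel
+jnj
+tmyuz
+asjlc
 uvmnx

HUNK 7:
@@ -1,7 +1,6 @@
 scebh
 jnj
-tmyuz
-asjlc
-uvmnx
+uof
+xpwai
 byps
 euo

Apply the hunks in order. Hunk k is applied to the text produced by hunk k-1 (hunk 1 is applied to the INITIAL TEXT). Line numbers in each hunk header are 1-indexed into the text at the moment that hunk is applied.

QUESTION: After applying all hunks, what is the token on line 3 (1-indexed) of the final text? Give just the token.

Hunk 1: at line 2 remove [gdivm,ysgwz] add [pat,gfwmw,ent] -> 9 lines: scebh jwao pat gfwmw ent ihiu dnez euo rdv
Hunk 2: at line 4 remove [ent,ihiu] add [pkwnc,xnno,skbn] -> 10 lines: scebh jwao pat gfwmw pkwnc xnno skbn dnez euo rdv
Hunk 3: at line 4 remove [xnno,skbn,dnez] add [byps] -> 8 lines: scebh jwao pat gfwmw pkwnc byps euo rdv
Hunk 4: at line 1 remove [jwao] add [slbk] -> 8 lines: scebh slbk pat gfwmw pkwnc byps euo rdv
Hunk 5: at line 2 remove [gfwmw,pkwnc] add [heel,uvmnx] -> 8 lines: scebh slbk pat heel uvmnx byps euo rdv
Hunk 6: at line 1 remove [slbk,pat,heel] add [jnj,tmyuz,asjlc] -> 8 lines: scebh jnj tmyuz asjlc uvmnx byps euo rdv
Hunk 7: at line 1 remove [tmyuz,asjlc,uvmnx] add [uof,xpwai] -> 7 lines: scebh jnj uof xpwai byps euo rdv
Final line 3: uof

Answer: uof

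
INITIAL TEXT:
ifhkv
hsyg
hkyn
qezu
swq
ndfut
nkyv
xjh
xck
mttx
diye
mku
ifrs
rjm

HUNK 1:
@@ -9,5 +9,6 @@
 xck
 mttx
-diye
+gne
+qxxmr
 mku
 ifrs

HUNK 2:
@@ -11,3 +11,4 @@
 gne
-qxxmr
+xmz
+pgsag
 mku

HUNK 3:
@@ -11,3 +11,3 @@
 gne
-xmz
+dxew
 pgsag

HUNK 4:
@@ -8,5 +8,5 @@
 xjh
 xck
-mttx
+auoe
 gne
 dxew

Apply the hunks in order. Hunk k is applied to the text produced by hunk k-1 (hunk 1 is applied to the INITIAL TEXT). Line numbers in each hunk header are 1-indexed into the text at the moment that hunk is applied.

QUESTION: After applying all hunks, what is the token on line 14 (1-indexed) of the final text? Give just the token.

Hunk 1: at line 9 remove [diye] add [gne,qxxmr] -> 15 lines: ifhkv hsyg hkyn qezu swq ndfut nkyv xjh xck mttx gne qxxmr mku ifrs rjm
Hunk 2: at line 11 remove [qxxmr] add [xmz,pgsag] -> 16 lines: ifhkv hsyg hkyn qezu swq ndfut nkyv xjh xck mttx gne xmz pgsag mku ifrs rjm
Hunk 3: at line 11 remove [xmz] add [dxew] -> 16 lines: ifhkv hsyg hkyn qezu swq ndfut nkyv xjh xck mttx gne dxew pgsag mku ifrs rjm
Hunk 4: at line 8 remove [mttx] add [auoe] -> 16 lines: ifhkv hsyg hkyn qezu swq ndfut nkyv xjh xck auoe gne dxew pgsag mku ifrs rjm
Final line 14: mku

Answer: mku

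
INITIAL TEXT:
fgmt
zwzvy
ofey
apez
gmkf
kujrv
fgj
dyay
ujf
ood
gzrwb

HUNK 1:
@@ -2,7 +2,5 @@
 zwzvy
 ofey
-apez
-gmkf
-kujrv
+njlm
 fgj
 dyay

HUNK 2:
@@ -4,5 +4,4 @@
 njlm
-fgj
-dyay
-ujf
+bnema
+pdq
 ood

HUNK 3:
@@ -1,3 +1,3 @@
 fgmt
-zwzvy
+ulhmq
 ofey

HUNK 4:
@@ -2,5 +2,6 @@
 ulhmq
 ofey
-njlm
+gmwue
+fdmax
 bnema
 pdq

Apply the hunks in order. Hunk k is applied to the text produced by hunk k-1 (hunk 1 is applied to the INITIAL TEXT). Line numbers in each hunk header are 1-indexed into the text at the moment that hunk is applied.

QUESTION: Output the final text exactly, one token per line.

Answer: fgmt
ulhmq
ofey
gmwue
fdmax
bnema
pdq
ood
gzrwb

Derivation:
Hunk 1: at line 2 remove [apez,gmkf,kujrv] add [njlm] -> 9 lines: fgmt zwzvy ofey njlm fgj dyay ujf ood gzrwb
Hunk 2: at line 4 remove [fgj,dyay,ujf] add [bnema,pdq] -> 8 lines: fgmt zwzvy ofey njlm bnema pdq ood gzrwb
Hunk 3: at line 1 remove [zwzvy] add [ulhmq] -> 8 lines: fgmt ulhmq ofey njlm bnema pdq ood gzrwb
Hunk 4: at line 2 remove [njlm] add [gmwue,fdmax] -> 9 lines: fgmt ulhmq ofey gmwue fdmax bnema pdq ood gzrwb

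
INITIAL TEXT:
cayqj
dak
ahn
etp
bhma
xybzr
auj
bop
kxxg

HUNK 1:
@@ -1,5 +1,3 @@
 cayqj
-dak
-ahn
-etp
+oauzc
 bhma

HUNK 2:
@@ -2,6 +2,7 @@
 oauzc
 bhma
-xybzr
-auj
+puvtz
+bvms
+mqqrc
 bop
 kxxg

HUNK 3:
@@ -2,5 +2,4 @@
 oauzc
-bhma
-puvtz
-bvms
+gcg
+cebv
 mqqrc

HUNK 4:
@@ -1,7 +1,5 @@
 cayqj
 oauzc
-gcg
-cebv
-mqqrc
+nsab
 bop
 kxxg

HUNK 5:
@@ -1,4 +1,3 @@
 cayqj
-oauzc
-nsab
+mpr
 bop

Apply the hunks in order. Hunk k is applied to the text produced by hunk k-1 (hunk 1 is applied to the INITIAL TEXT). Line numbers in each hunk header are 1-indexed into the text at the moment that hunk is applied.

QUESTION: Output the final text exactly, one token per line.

Hunk 1: at line 1 remove [dak,ahn,etp] add [oauzc] -> 7 lines: cayqj oauzc bhma xybzr auj bop kxxg
Hunk 2: at line 2 remove [xybzr,auj] add [puvtz,bvms,mqqrc] -> 8 lines: cayqj oauzc bhma puvtz bvms mqqrc bop kxxg
Hunk 3: at line 2 remove [bhma,puvtz,bvms] add [gcg,cebv] -> 7 lines: cayqj oauzc gcg cebv mqqrc bop kxxg
Hunk 4: at line 1 remove [gcg,cebv,mqqrc] add [nsab] -> 5 lines: cayqj oauzc nsab bop kxxg
Hunk 5: at line 1 remove [oauzc,nsab] add [mpr] -> 4 lines: cayqj mpr bop kxxg

Answer: cayqj
mpr
bop
kxxg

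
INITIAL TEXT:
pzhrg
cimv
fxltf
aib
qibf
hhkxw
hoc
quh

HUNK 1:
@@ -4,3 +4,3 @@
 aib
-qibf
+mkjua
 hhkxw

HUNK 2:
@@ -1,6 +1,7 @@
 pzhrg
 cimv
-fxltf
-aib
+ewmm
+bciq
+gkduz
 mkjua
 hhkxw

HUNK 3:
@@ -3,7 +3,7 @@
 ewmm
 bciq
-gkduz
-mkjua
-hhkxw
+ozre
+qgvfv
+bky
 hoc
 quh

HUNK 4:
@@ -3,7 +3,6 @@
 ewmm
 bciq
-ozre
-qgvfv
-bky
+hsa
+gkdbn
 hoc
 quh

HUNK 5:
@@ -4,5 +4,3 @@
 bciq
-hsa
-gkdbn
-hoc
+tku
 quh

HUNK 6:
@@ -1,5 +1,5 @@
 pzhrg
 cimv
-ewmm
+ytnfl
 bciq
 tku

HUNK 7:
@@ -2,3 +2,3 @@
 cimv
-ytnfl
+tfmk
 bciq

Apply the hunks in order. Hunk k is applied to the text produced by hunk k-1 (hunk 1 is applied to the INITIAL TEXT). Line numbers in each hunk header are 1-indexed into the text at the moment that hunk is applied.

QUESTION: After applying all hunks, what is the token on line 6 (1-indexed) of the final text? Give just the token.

Answer: quh

Derivation:
Hunk 1: at line 4 remove [qibf] add [mkjua] -> 8 lines: pzhrg cimv fxltf aib mkjua hhkxw hoc quh
Hunk 2: at line 1 remove [fxltf,aib] add [ewmm,bciq,gkduz] -> 9 lines: pzhrg cimv ewmm bciq gkduz mkjua hhkxw hoc quh
Hunk 3: at line 3 remove [gkduz,mkjua,hhkxw] add [ozre,qgvfv,bky] -> 9 lines: pzhrg cimv ewmm bciq ozre qgvfv bky hoc quh
Hunk 4: at line 3 remove [ozre,qgvfv,bky] add [hsa,gkdbn] -> 8 lines: pzhrg cimv ewmm bciq hsa gkdbn hoc quh
Hunk 5: at line 4 remove [hsa,gkdbn,hoc] add [tku] -> 6 lines: pzhrg cimv ewmm bciq tku quh
Hunk 6: at line 1 remove [ewmm] add [ytnfl] -> 6 lines: pzhrg cimv ytnfl bciq tku quh
Hunk 7: at line 2 remove [ytnfl] add [tfmk] -> 6 lines: pzhrg cimv tfmk bciq tku quh
Final line 6: quh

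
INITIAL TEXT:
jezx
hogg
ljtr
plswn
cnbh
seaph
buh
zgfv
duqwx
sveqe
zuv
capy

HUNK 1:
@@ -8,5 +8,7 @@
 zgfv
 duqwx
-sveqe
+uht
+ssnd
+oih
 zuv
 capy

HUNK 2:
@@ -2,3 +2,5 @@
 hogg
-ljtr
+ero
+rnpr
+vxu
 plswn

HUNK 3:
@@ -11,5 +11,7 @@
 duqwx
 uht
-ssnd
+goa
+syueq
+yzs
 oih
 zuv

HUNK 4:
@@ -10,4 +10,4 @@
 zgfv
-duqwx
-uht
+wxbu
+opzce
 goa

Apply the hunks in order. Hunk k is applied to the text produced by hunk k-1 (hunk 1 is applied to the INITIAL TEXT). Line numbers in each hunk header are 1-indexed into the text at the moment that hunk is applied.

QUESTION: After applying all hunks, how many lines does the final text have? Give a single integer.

Answer: 18

Derivation:
Hunk 1: at line 8 remove [sveqe] add [uht,ssnd,oih] -> 14 lines: jezx hogg ljtr plswn cnbh seaph buh zgfv duqwx uht ssnd oih zuv capy
Hunk 2: at line 2 remove [ljtr] add [ero,rnpr,vxu] -> 16 lines: jezx hogg ero rnpr vxu plswn cnbh seaph buh zgfv duqwx uht ssnd oih zuv capy
Hunk 3: at line 11 remove [ssnd] add [goa,syueq,yzs] -> 18 lines: jezx hogg ero rnpr vxu plswn cnbh seaph buh zgfv duqwx uht goa syueq yzs oih zuv capy
Hunk 4: at line 10 remove [duqwx,uht] add [wxbu,opzce] -> 18 lines: jezx hogg ero rnpr vxu plswn cnbh seaph buh zgfv wxbu opzce goa syueq yzs oih zuv capy
Final line count: 18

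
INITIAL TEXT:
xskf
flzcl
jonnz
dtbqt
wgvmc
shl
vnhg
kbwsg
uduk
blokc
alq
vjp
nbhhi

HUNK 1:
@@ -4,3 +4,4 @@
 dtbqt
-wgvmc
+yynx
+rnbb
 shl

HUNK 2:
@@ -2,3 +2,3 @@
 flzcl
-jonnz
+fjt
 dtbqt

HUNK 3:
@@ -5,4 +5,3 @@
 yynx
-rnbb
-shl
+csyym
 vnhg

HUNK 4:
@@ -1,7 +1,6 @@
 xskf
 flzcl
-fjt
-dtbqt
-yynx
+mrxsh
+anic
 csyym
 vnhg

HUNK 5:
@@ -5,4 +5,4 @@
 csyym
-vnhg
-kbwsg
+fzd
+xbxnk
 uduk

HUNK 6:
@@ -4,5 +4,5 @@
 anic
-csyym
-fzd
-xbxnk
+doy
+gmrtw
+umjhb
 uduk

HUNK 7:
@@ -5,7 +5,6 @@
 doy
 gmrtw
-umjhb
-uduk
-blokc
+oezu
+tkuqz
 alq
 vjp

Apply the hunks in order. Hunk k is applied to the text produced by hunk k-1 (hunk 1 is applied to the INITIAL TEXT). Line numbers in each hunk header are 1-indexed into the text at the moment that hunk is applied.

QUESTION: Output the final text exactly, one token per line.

Hunk 1: at line 4 remove [wgvmc] add [yynx,rnbb] -> 14 lines: xskf flzcl jonnz dtbqt yynx rnbb shl vnhg kbwsg uduk blokc alq vjp nbhhi
Hunk 2: at line 2 remove [jonnz] add [fjt] -> 14 lines: xskf flzcl fjt dtbqt yynx rnbb shl vnhg kbwsg uduk blokc alq vjp nbhhi
Hunk 3: at line 5 remove [rnbb,shl] add [csyym] -> 13 lines: xskf flzcl fjt dtbqt yynx csyym vnhg kbwsg uduk blokc alq vjp nbhhi
Hunk 4: at line 1 remove [fjt,dtbqt,yynx] add [mrxsh,anic] -> 12 lines: xskf flzcl mrxsh anic csyym vnhg kbwsg uduk blokc alq vjp nbhhi
Hunk 5: at line 5 remove [vnhg,kbwsg] add [fzd,xbxnk] -> 12 lines: xskf flzcl mrxsh anic csyym fzd xbxnk uduk blokc alq vjp nbhhi
Hunk 6: at line 4 remove [csyym,fzd,xbxnk] add [doy,gmrtw,umjhb] -> 12 lines: xskf flzcl mrxsh anic doy gmrtw umjhb uduk blokc alq vjp nbhhi
Hunk 7: at line 5 remove [umjhb,uduk,blokc] add [oezu,tkuqz] -> 11 lines: xskf flzcl mrxsh anic doy gmrtw oezu tkuqz alq vjp nbhhi

Answer: xskf
flzcl
mrxsh
anic
doy
gmrtw
oezu
tkuqz
alq
vjp
nbhhi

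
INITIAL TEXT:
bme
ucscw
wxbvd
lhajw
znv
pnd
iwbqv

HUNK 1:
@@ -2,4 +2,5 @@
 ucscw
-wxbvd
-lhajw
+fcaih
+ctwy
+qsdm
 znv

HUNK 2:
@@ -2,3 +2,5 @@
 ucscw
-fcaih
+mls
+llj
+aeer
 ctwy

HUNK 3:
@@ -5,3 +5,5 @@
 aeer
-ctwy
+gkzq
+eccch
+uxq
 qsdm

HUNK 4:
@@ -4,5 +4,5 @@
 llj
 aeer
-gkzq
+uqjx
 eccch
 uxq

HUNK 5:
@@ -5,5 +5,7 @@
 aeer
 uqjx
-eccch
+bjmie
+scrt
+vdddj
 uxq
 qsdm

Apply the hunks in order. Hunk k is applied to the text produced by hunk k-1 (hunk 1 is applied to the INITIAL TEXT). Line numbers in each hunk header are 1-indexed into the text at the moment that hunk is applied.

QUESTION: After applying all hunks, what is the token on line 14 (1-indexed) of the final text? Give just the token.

Hunk 1: at line 2 remove [wxbvd,lhajw] add [fcaih,ctwy,qsdm] -> 8 lines: bme ucscw fcaih ctwy qsdm znv pnd iwbqv
Hunk 2: at line 2 remove [fcaih] add [mls,llj,aeer] -> 10 lines: bme ucscw mls llj aeer ctwy qsdm znv pnd iwbqv
Hunk 3: at line 5 remove [ctwy] add [gkzq,eccch,uxq] -> 12 lines: bme ucscw mls llj aeer gkzq eccch uxq qsdm znv pnd iwbqv
Hunk 4: at line 4 remove [gkzq] add [uqjx] -> 12 lines: bme ucscw mls llj aeer uqjx eccch uxq qsdm znv pnd iwbqv
Hunk 5: at line 5 remove [eccch] add [bjmie,scrt,vdddj] -> 14 lines: bme ucscw mls llj aeer uqjx bjmie scrt vdddj uxq qsdm znv pnd iwbqv
Final line 14: iwbqv

Answer: iwbqv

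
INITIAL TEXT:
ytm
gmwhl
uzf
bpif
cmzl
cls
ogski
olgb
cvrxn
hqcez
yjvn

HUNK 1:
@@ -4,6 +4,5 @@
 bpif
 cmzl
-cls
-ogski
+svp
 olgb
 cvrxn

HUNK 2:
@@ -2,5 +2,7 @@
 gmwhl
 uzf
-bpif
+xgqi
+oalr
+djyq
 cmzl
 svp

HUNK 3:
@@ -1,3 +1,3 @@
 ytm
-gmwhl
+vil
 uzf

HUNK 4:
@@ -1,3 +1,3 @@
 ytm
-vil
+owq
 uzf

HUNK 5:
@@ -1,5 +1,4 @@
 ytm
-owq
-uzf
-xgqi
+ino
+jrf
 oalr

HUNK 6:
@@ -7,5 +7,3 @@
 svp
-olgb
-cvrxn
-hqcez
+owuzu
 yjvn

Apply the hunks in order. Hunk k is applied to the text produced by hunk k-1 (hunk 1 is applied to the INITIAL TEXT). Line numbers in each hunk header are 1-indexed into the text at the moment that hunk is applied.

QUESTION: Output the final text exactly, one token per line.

Answer: ytm
ino
jrf
oalr
djyq
cmzl
svp
owuzu
yjvn

Derivation:
Hunk 1: at line 4 remove [cls,ogski] add [svp] -> 10 lines: ytm gmwhl uzf bpif cmzl svp olgb cvrxn hqcez yjvn
Hunk 2: at line 2 remove [bpif] add [xgqi,oalr,djyq] -> 12 lines: ytm gmwhl uzf xgqi oalr djyq cmzl svp olgb cvrxn hqcez yjvn
Hunk 3: at line 1 remove [gmwhl] add [vil] -> 12 lines: ytm vil uzf xgqi oalr djyq cmzl svp olgb cvrxn hqcez yjvn
Hunk 4: at line 1 remove [vil] add [owq] -> 12 lines: ytm owq uzf xgqi oalr djyq cmzl svp olgb cvrxn hqcez yjvn
Hunk 5: at line 1 remove [owq,uzf,xgqi] add [ino,jrf] -> 11 lines: ytm ino jrf oalr djyq cmzl svp olgb cvrxn hqcez yjvn
Hunk 6: at line 7 remove [olgb,cvrxn,hqcez] add [owuzu] -> 9 lines: ytm ino jrf oalr djyq cmzl svp owuzu yjvn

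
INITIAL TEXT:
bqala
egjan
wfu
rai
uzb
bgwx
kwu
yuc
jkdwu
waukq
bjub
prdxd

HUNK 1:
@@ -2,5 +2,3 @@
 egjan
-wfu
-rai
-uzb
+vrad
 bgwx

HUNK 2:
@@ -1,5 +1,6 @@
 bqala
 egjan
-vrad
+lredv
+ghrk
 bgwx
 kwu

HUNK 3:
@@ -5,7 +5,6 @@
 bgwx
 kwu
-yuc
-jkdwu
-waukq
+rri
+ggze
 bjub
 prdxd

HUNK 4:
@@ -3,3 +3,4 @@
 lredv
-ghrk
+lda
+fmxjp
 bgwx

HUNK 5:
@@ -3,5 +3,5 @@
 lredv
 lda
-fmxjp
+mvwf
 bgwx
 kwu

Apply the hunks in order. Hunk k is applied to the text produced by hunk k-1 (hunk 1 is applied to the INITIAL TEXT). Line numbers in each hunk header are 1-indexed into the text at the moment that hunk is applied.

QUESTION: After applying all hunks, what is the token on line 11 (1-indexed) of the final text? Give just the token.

Hunk 1: at line 2 remove [wfu,rai,uzb] add [vrad] -> 10 lines: bqala egjan vrad bgwx kwu yuc jkdwu waukq bjub prdxd
Hunk 2: at line 1 remove [vrad] add [lredv,ghrk] -> 11 lines: bqala egjan lredv ghrk bgwx kwu yuc jkdwu waukq bjub prdxd
Hunk 3: at line 5 remove [yuc,jkdwu,waukq] add [rri,ggze] -> 10 lines: bqala egjan lredv ghrk bgwx kwu rri ggze bjub prdxd
Hunk 4: at line 3 remove [ghrk] add [lda,fmxjp] -> 11 lines: bqala egjan lredv lda fmxjp bgwx kwu rri ggze bjub prdxd
Hunk 5: at line 3 remove [fmxjp] add [mvwf] -> 11 lines: bqala egjan lredv lda mvwf bgwx kwu rri ggze bjub prdxd
Final line 11: prdxd

Answer: prdxd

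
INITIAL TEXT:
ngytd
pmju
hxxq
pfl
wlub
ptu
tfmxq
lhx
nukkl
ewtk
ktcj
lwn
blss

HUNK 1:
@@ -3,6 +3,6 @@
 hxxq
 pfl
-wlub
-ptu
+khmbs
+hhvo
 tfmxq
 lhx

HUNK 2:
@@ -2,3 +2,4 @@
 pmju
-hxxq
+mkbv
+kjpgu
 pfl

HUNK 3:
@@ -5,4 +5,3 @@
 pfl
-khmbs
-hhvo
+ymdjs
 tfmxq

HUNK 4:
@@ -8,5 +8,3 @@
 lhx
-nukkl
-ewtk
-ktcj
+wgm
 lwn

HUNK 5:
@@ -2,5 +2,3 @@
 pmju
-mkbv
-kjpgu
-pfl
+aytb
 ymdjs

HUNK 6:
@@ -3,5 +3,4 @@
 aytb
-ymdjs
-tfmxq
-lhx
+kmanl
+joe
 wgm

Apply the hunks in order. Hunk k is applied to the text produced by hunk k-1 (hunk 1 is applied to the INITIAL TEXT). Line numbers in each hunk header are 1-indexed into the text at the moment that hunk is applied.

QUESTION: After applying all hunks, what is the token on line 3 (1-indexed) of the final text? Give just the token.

Answer: aytb

Derivation:
Hunk 1: at line 3 remove [wlub,ptu] add [khmbs,hhvo] -> 13 lines: ngytd pmju hxxq pfl khmbs hhvo tfmxq lhx nukkl ewtk ktcj lwn blss
Hunk 2: at line 2 remove [hxxq] add [mkbv,kjpgu] -> 14 lines: ngytd pmju mkbv kjpgu pfl khmbs hhvo tfmxq lhx nukkl ewtk ktcj lwn blss
Hunk 3: at line 5 remove [khmbs,hhvo] add [ymdjs] -> 13 lines: ngytd pmju mkbv kjpgu pfl ymdjs tfmxq lhx nukkl ewtk ktcj lwn blss
Hunk 4: at line 8 remove [nukkl,ewtk,ktcj] add [wgm] -> 11 lines: ngytd pmju mkbv kjpgu pfl ymdjs tfmxq lhx wgm lwn blss
Hunk 5: at line 2 remove [mkbv,kjpgu,pfl] add [aytb] -> 9 lines: ngytd pmju aytb ymdjs tfmxq lhx wgm lwn blss
Hunk 6: at line 3 remove [ymdjs,tfmxq,lhx] add [kmanl,joe] -> 8 lines: ngytd pmju aytb kmanl joe wgm lwn blss
Final line 3: aytb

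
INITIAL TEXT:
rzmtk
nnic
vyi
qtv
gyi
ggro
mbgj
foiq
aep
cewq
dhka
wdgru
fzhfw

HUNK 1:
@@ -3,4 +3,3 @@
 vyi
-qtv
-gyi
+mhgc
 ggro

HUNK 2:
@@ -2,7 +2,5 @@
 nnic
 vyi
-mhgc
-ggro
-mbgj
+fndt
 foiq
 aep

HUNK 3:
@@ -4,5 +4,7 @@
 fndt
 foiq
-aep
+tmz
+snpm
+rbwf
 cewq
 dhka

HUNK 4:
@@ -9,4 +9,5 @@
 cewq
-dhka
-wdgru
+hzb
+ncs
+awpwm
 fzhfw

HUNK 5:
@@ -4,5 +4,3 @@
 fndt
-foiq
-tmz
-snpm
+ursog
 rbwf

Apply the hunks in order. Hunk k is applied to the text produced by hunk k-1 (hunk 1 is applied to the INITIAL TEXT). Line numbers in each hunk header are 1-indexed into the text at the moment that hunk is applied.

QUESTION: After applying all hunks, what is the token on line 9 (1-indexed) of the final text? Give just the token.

Hunk 1: at line 3 remove [qtv,gyi] add [mhgc] -> 12 lines: rzmtk nnic vyi mhgc ggro mbgj foiq aep cewq dhka wdgru fzhfw
Hunk 2: at line 2 remove [mhgc,ggro,mbgj] add [fndt] -> 10 lines: rzmtk nnic vyi fndt foiq aep cewq dhka wdgru fzhfw
Hunk 3: at line 4 remove [aep] add [tmz,snpm,rbwf] -> 12 lines: rzmtk nnic vyi fndt foiq tmz snpm rbwf cewq dhka wdgru fzhfw
Hunk 4: at line 9 remove [dhka,wdgru] add [hzb,ncs,awpwm] -> 13 lines: rzmtk nnic vyi fndt foiq tmz snpm rbwf cewq hzb ncs awpwm fzhfw
Hunk 5: at line 4 remove [foiq,tmz,snpm] add [ursog] -> 11 lines: rzmtk nnic vyi fndt ursog rbwf cewq hzb ncs awpwm fzhfw
Final line 9: ncs

Answer: ncs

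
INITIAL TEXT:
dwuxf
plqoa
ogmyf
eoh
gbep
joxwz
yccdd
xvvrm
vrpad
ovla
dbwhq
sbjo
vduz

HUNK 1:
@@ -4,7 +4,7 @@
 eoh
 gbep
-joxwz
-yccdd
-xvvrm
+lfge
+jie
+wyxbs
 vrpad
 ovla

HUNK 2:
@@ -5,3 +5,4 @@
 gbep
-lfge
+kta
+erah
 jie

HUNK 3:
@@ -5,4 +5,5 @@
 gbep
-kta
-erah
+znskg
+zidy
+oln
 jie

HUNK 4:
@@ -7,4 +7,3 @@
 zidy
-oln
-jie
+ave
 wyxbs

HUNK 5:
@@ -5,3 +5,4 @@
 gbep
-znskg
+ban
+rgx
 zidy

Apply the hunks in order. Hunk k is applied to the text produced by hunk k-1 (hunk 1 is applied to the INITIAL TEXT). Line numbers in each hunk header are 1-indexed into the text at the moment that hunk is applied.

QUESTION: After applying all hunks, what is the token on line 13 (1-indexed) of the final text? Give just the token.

Answer: dbwhq

Derivation:
Hunk 1: at line 4 remove [joxwz,yccdd,xvvrm] add [lfge,jie,wyxbs] -> 13 lines: dwuxf plqoa ogmyf eoh gbep lfge jie wyxbs vrpad ovla dbwhq sbjo vduz
Hunk 2: at line 5 remove [lfge] add [kta,erah] -> 14 lines: dwuxf plqoa ogmyf eoh gbep kta erah jie wyxbs vrpad ovla dbwhq sbjo vduz
Hunk 3: at line 5 remove [kta,erah] add [znskg,zidy,oln] -> 15 lines: dwuxf plqoa ogmyf eoh gbep znskg zidy oln jie wyxbs vrpad ovla dbwhq sbjo vduz
Hunk 4: at line 7 remove [oln,jie] add [ave] -> 14 lines: dwuxf plqoa ogmyf eoh gbep znskg zidy ave wyxbs vrpad ovla dbwhq sbjo vduz
Hunk 5: at line 5 remove [znskg] add [ban,rgx] -> 15 lines: dwuxf plqoa ogmyf eoh gbep ban rgx zidy ave wyxbs vrpad ovla dbwhq sbjo vduz
Final line 13: dbwhq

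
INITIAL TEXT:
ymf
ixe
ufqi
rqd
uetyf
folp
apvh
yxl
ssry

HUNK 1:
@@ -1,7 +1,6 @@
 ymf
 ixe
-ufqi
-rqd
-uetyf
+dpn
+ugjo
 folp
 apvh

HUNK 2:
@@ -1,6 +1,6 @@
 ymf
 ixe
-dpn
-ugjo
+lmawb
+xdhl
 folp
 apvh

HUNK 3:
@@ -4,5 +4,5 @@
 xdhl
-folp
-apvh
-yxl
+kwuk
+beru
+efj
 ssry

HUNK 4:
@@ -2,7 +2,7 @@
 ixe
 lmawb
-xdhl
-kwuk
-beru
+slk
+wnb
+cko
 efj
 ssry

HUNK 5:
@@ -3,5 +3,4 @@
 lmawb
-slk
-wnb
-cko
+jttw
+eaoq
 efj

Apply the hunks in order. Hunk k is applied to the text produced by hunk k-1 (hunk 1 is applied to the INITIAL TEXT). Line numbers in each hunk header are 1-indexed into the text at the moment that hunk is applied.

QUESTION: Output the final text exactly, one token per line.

Answer: ymf
ixe
lmawb
jttw
eaoq
efj
ssry

Derivation:
Hunk 1: at line 1 remove [ufqi,rqd,uetyf] add [dpn,ugjo] -> 8 lines: ymf ixe dpn ugjo folp apvh yxl ssry
Hunk 2: at line 1 remove [dpn,ugjo] add [lmawb,xdhl] -> 8 lines: ymf ixe lmawb xdhl folp apvh yxl ssry
Hunk 3: at line 4 remove [folp,apvh,yxl] add [kwuk,beru,efj] -> 8 lines: ymf ixe lmawb xdhl kwuk beru efj ssry
Hunk 4: at line 2 remove [xdhl,kwuk,beru] add [slk,wnb,cko] -> 8 lines: ymf ixe lmawb slk wnb cko efj ssry
Hunk 5: at line 3 remove [slk,wnb,cko] add [jttw,eaoq] -> 7 lines: ymf ixe lmawb jttw eaoq efj ssry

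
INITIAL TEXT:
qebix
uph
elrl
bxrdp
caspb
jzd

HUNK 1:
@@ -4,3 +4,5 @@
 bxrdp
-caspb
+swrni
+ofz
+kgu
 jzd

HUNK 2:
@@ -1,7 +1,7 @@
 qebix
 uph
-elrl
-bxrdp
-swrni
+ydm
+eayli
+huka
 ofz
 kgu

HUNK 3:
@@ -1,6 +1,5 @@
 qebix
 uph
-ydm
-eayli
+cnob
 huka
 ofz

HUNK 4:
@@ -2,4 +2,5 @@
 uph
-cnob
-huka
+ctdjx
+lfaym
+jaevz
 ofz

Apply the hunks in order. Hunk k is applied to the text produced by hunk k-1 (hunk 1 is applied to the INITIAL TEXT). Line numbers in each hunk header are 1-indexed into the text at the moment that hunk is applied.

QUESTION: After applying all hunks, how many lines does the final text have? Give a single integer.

Hunk 1: at line 4 remove [caspb] add [swrni,ofz,kgu] -> 8 lines: qebix uph elrl bxrdp swrni ofz kgu jzd
Hunk 2: at line 1 remove [elrl,bxrdp,swrni] add [ydm,eayli,huka] -> 8 lines: qebix uph ydm eayli huka ofz kgu jzd
Hunk 3: at line 1 remove [ydm,eayli] add [cnob] -> 7 lines: qebix uph cnob huka ofz kgu jzd
Hunk 4: at line 2 remove [cnob,huka] add [ctdjx,lfaym,jaevz] -> 8 lines: qebix uph ctdjx lfaym jaevz ofz kgu jzd
Final line count: 8

Answer: 8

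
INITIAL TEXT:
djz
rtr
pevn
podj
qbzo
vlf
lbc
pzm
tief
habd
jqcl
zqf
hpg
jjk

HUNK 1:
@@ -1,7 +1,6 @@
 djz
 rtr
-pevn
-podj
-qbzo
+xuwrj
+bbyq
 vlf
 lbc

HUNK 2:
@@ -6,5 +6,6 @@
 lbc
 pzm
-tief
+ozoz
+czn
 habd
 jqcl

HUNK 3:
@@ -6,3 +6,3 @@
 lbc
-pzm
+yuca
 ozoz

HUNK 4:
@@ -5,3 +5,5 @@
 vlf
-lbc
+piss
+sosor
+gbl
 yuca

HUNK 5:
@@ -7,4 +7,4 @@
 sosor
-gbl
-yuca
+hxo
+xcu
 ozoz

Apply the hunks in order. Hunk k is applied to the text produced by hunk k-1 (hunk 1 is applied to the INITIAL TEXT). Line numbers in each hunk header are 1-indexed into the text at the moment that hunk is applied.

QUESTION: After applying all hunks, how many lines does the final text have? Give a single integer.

Hunk 1: at line 1 remove [pevn,podj,qbzo] add [xuwrj,bbyq] -> 13 lines: djz rtr xuwrj bbyq vlf lbc pzm tief habd jqcl zqf hpg jjk
Hunk 2: at line 6 remove [tief] add [ozoz,czn] -> 14 lines: djz rtr xuwrj bbyq vlf lbc pzm ozoz czn habd jqcl zqf hpg jjk
Hunk 3: at line 6 remove [pzm] add [yuca] -> 14 lines: djz rtr xuwrj bbyq vlf lbc yuca ozoz czn habd jqcl zqf hpg jjk
Hunk 4: at line 5 remove [lbc] add [piss,sosor,gbl] -> 16 lines: djz rtr xuwrj bbyq vlf piss sosor gbl yuca ozoz czn habd jqcl zqf hpg jjk
Hunk 5: at line 7 remove [gbl,yuca] add [hxo,xcu] -> 16 lines: djz rtr xuwrj bbyq vlf piss sosor hxo xcu ozoz czn habd jqcl zqf hpg jjk
Final line count: 16

Answer: 16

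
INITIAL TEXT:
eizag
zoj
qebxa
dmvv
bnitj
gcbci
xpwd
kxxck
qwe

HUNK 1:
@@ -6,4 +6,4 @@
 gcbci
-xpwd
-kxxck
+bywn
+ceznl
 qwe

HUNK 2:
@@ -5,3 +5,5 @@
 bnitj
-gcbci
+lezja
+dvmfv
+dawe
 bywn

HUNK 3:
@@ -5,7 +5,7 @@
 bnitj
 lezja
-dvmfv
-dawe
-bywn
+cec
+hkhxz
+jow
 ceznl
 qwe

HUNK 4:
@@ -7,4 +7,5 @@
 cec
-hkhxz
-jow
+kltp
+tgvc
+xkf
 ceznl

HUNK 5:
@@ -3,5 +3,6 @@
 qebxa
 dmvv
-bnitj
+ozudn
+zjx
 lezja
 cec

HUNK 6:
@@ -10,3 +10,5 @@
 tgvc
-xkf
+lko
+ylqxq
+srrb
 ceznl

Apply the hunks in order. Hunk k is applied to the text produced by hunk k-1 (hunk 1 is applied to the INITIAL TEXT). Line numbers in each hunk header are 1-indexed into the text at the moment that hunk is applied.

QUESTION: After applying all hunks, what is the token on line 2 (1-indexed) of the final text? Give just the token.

Hunk 1: at line 6 remove [xpwd,kxxck] add [bywn,ceznl] -> 9 lines: eizag zoj qebxa dmvv bnitj gcbci bywn ceznl qwe
Hunk 2: at line 5 remove [gcbci] add [lezja,dvmfv,dawe] -> 11 lines: eizag zoj qebxa dmvv bnitj lezja dvmfv dawe bywn ceznl qwe
Hunk 3: at line 5 remove [dvmfv,dawe,bywn] add [cec,hkhxz,jow] -> 11 lines: eizag zoj qebxa dmvv bnitj lezja cec hkhxz jow ceznl qwe
Hunk 4: at line 7 remove [hkhxz,jow] add [kltp,tgvc,xkf] -> 12 lines: eizag zoj qebxa dmvv bnitj lezja cec kltp tgvc xkf ceznl qwe
Hunk 5: at line 3 remove [bnitj] add [ozudn,zjx] -> 13 lines: eizag zoj qebxa dmvv ozudn zjx lezja cec kltp tgvc xkf ceznl qwe
Hunk 6: at line 10 remove [xkf] add [lko,ylqxq,srrb] -> 15 lines: eizag zoj qebxa dmvv ozudn zjx lezja cec kltp tgvc lko ylqxq srrb ceznl qwe
Final line 2: zoj

Answer: zoj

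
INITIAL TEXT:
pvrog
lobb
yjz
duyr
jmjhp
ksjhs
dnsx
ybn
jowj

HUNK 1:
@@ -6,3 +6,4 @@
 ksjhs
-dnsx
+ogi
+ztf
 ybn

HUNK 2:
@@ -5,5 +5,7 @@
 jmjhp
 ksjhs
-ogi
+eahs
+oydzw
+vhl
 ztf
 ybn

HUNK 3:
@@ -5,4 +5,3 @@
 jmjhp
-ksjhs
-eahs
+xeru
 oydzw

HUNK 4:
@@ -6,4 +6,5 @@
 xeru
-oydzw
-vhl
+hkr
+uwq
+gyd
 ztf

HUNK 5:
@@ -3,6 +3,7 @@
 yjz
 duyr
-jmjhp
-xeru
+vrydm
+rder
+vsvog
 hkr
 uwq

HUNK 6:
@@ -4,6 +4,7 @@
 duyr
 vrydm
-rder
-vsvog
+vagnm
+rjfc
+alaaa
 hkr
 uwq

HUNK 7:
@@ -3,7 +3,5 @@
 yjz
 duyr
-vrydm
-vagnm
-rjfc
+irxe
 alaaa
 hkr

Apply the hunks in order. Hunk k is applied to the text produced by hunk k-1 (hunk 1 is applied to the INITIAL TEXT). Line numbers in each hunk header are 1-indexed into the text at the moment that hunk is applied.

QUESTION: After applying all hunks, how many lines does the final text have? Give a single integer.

Hunk 1: at line 6 remove [dnsx] add [ogi,ztf] -> 10 lines: pvrog lobb yjz duyr jmjhp ksjhs ogi ztf ybn jowj
Hunk 2: at line 5 remove [ogi] add [eahs,oydzw,vhl] -> 12 lines: pvrog lobb yjz duyr jmjhp ksjhs eahs oydzw vhl ztf ybn jowj
Hunk 3: at line 5 remove [ksjhs,eahs] add [xeru] -> 11 lines: pvrog lobb yjz duyr jmjhp xeru oydzw vhl ztf ybn jowj
Hunk 4: at line 6 remove [oydzw,vhl] add [hkr,uwq,gyd] -> 12 lines: pvrog lobb yjz duyr jmjhp xeru hkr uwq gyd ztf ybn jowj
Hunk 5: at line 3 remove [jmjhp,xeru] add [vrydm,rder,vsvog] -> 13 lines: pvrog lobb yjz duyr vrydm rder vsvog hkr uwq gyd ztf ybn jowj
Hunk 6: at line 4 remove [rder,vsvog] add [vagnm,rjfc,alaaa] -> 14 lines: pvrog lobb yjz duyr vrydm vagnm rjfc alaaa hkr uwq gyd ztf ybn jowj
Hunk 7: at line 3 remove [vrydm,vagnm,rjfc] add [irxe] -> 12 lines: pvrog lobb yjz duyr irxe alaaa hkr uwq gyd ztf ybn jowj
Final line count: 12

Answer: 12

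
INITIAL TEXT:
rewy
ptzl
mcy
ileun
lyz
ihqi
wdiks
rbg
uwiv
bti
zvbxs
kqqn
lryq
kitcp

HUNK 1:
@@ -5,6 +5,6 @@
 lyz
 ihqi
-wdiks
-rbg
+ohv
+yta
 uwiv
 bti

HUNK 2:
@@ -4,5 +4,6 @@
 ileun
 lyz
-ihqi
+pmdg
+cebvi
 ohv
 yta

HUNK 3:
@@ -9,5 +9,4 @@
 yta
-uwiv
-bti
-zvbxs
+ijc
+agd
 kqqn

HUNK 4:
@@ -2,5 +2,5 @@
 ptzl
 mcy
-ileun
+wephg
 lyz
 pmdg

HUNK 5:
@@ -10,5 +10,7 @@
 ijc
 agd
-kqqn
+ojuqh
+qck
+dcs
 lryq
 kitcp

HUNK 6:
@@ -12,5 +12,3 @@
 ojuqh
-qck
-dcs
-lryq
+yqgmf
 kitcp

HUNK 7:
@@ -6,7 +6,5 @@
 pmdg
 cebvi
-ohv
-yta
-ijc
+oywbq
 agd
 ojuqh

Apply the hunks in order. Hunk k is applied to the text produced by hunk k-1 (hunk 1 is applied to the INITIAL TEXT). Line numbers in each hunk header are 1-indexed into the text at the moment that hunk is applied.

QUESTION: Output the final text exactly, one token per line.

Hunk 1: at line 5 remove [wdiks,rbg] add [ohv,yta] -> 14 lines: rewy ptzl mcy ileun lyz ihqi ohv yta uwiv bti zvbxs kqqn lryq kitcp
Hunk 2: at line 4 remove [ihqi] add [pmdg,cebvi] -> 15 lines: rewy ptzl mcy ileun lyz pmdg cebvi ohv yta uwiv bti zvbxs kqqn lryq kitcp
Hunk 3: at line 9 remove [uwiv,bti,zvbxs] add [ijc,agd] -> 14 lines: rewy ptzl mcy ileun lyz pmdg cebvi ohv yta ijc agd kqqn lryq kitcp
Hunk 4: at line 2 remove [ileun] add [wephg] -> 14 lines: rewy ptzl mcy wephg lyz pmdg cebvi ohv yta ijc agd kqqn lryq kitcp
Hunk 5: at line 10 remove [kqqn] add [ojuqh,qck,dcs] -> 16 lines: rewy ptzl mcy wephg lyz pmdg cebvi ohv yta ijc agd ojuqh qck dcs lryq kitcp
Hunk 6: at line 12 remove [qck,dcs,lryq] add [yqgmf] -> 14 lines: rewy ptzl mcy wephg lyz pmdg cebvi ohv yta ijc agd ojuqh yqgmf kitcp
Hunk 7: at line 6 remove [ohv,yta,ijc] add [oywbq] -> 12 lines: rewy ptzl mcy wephg lyz pmdg cebvi oywbq agd ojuqh yqgmf kitcp

Answer: rewy
ptzl
mcy
wephg
lyz
pmdg
cebvi
oywbq
agd
ojuqh
yqgmf
kitcp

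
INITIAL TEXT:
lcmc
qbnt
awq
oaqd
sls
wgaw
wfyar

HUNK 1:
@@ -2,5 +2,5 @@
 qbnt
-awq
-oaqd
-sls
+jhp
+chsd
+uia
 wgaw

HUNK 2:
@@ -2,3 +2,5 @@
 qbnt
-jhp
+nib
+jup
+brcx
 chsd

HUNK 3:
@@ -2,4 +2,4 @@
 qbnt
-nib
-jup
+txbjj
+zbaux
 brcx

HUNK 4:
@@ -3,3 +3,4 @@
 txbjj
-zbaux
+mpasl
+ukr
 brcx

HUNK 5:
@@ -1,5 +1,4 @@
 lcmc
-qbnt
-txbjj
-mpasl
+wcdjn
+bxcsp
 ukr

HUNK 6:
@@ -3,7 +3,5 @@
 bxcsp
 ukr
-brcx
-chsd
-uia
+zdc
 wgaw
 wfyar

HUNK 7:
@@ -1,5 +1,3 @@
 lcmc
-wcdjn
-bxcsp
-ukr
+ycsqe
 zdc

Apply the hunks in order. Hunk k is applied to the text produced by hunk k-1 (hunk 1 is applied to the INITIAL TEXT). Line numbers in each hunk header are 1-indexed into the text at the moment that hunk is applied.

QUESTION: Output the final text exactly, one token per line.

Hunk 1: at line 2 remove [awq,oaqd,sls] add [jhp,chsd,uia] -> 7 lines: lcmc qbnt jhp chsd uia wgaw wfyar
Hunk 2: at line 2 remove [jhp] add [nib,jup,brcx] -> 9 lines: lcmc qbnt nib jup brcx chsd uia wgaw wfyar
Hunk 3: at line 2 remove [nib,jup] add [txbjj,zbaux] -> 9 lines: lcmc qbnt txbjj zbaux brcx chsd uia wgaw wfyar
Hunk 4: at line 3 remove [zbaux] add [mpasl,ukr] -> 10 lines: lcmc qbnt txbjj mpasl ukr brcx chsd uia wgaw wfyar
Hunk 5: at line 1 remove [qbnt,txbjj,mpasl] add [wcdjn,bxcsp] -> 9 lines: lcmc wcdjn bxcsp ukr brcx chsd uia wgaw wfyar
Hunk 6: at line 3 remove [brcx,chsd,uia] add [zdc] -> 7 lines: lcmc wcdjn bxcsp ukr zdc wgaw wfyar
Hunk 7: at line 1 remove [wcdjn,bxcsp,ukr] add [ycsqe] -> 5 lines: lcmc ycsqe zdc wgaw wfyar

Answer: lcmc
ycsqe
zdc
wgaw
wfyar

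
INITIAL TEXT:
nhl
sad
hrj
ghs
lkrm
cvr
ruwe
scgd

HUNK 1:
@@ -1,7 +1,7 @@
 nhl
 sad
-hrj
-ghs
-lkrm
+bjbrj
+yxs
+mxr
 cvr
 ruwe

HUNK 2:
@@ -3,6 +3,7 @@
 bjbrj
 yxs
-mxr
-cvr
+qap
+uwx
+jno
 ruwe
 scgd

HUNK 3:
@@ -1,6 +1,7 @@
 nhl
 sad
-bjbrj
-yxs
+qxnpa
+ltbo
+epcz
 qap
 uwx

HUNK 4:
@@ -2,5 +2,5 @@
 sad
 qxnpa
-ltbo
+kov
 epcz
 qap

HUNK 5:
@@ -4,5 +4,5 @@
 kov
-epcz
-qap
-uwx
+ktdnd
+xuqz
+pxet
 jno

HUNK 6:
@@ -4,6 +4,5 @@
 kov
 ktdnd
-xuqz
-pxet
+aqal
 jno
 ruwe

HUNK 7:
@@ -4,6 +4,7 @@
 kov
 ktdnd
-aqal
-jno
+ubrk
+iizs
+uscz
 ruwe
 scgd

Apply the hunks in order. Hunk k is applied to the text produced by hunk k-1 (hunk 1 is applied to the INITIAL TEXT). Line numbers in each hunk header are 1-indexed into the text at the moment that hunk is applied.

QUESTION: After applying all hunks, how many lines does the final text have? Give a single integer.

Hunk 1: at line 1 remove [hrj,ghs,lkrm] add [bjbrj,yxs,mxr] -> 8 lines: nhl sad bjbrj yxs mxr cvr ruwe scgd
Hunk 2: at line 3 remove [mxr,cvr] add [qap,uwx,jno] -> 9 lines: nhl sad bjbrj yxs qap uwx jno ruwe scgd
Hunk 3: at line 1 remove [bjbrj,yxs] add [qxnpa,ltbo,epcz] -> 10 lines: nhl sad qxnpa ltbo epcz qap uwx jno ruwe scgd
Hunk 4: at line 2 remove [ltbo] add [kov] -> 10 lines: nhl sad qxnpa kov epcz qap uwx jno ruwe scgd
Hunk 5: at line 4 remove [epcz,qap,uwx] add [ktdnd,xuqz,pxet] -> 10 lines: nhl sad qxnpa kov ktdnd xuqz pxet jno ruwe scgd
Hunk 6: at line 4 remove [xuqz,pxet] add [aqal] -> 9 lines: nhl sad qxnpa kov ktdnd aqal jno ruwe scgd
Hunk 7: at line 4 remove [aqal,jno] add [ubrk,iizs,uscz] -> 10 lines: nhl sad qxnpa kov ktdnd ubrk iizs uscz ruwe scgd
Final line count: 10

Answer: 10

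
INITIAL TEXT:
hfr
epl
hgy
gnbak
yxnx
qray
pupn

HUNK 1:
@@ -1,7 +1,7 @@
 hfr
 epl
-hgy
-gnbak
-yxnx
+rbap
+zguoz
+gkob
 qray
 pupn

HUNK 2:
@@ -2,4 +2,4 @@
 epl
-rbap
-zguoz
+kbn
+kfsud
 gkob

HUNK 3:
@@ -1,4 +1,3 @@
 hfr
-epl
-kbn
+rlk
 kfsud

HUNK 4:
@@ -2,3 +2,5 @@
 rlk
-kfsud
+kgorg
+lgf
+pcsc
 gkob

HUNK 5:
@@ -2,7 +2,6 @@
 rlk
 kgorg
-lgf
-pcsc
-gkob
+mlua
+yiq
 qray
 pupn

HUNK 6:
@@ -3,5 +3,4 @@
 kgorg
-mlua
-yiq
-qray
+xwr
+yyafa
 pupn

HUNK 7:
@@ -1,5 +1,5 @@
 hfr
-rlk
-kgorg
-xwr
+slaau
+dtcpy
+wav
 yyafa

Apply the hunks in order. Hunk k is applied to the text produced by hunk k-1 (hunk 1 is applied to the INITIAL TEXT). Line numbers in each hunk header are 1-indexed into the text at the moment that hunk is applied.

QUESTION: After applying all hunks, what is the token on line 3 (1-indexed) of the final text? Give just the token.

Answer: dtcpy

Derivation:
Hunk 1: at line 1 remove [hgy,gnbak,yxnx] add [rbap,zguoz,gkob] -> 7 lines: hfr epl rbap zguoz gkob qray pupn
Hunk 2: at line 2 remove [rbap,zguoz] add [kbn,kfsud] -> 7 lines: hfr epl kbn kfsud gkob qray pupn
Hunk 3: at line 1 remove [epl,kbn] add [rlk] -> 6 lines: hfr rlk kfsud gkob qray pupn
Hunk 4: at line 2 remove [kfsud] add [kgorg,lgf,pcsc] -> 8 lines: hfr rlk kgorg lgf pcsc gkob qray pupn
Hunk 5: at line 2 remove [lgf,pcsc,gkob] add [mlua,yiq] -> 7 lines: hfr rlk kgorg mlua yiq qray pupn
Hunk 6: at line 3 remove [mlua,yiq,qray] add [xwr,yyafa] -> 6 lines: hfr rlk kgorg xwr yyafa pupn
Hunk 7: at line 1 remove [rlk,kgorg,xwr] add [slaau,dtcpy,wav] -> 6 lines: hfr slaau dtcpy wav yyafa pupn
Final line 3: dtcpy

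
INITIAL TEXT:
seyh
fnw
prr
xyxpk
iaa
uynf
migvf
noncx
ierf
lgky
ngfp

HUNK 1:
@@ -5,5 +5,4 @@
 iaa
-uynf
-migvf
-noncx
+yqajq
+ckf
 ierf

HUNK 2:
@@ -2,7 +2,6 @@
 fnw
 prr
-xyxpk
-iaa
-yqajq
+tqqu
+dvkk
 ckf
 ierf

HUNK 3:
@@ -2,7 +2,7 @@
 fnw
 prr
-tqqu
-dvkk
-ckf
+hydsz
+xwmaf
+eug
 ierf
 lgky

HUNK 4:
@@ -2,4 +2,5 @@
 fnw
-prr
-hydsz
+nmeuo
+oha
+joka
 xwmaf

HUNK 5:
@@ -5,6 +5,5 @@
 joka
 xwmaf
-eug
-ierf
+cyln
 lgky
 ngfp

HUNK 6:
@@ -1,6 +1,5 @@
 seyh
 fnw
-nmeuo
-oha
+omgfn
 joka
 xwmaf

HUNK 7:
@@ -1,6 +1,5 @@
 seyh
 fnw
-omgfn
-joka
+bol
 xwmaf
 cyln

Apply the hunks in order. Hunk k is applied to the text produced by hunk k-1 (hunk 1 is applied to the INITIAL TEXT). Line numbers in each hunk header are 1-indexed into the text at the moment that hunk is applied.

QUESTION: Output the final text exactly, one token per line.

Hunk 1: at line 5 remove [uynf,migvf,noncx] add [yqajq,ckf] -> 10 lines: seyh fnw prr xyxpk iaa yqajq ckf ierf lgky ngfp
Hunk 2: at line 2 remove [xyxpk,iaa,yqajq] add [tqqu,dvkk] -> 9 lines: seyh fnw prr tqqu dvkk ckf ierf lgky ngfp
Hunk 3: at line 2 remove [tqqu,dvkk,ckf] add [hydsz,xwmaf,eug] -> 9 lines: seyh fnw prr hydsz xwmaf eug ierf lgky ngfp
Hunk 4: at line 2 remove [prr,hydsz] add [nmeuo,oha,joka] -> 10 lines: seyh fnw nmeuo oha joka xwmaf eug ierf lgky ngfp
Hunk 5: at line 5 remove [eug,ierf] add [cyln] -> 9 lines: seyh fnw nmeuo oha joka xwmaf cyln lgky ngfp
Hunk 6: at line 1 remove [nmeuo,oha] add [omgfn] -> 8 lines: seyh fnw omgfn joka xwmaf cyln lgky ngfp
Hunk 7: at line 1 remove [omgfn,joka] add [bol] -> 7 lines: seyh fnw bol xwmaf cyln lgky ngfp

Answer: seyh
fnw
bol
xwmaf
cyln
lgky
ngfp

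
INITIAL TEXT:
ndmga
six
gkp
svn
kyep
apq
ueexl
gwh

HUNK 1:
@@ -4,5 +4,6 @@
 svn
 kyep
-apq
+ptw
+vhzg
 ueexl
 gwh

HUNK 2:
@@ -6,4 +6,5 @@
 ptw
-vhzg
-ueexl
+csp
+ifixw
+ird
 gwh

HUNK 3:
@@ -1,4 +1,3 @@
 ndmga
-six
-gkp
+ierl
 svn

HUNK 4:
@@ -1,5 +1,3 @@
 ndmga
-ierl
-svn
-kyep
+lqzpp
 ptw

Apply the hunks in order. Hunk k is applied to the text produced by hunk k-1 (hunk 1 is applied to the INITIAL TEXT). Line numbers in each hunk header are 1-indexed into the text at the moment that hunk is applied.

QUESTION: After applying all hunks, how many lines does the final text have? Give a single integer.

Hunk 1: at line 4 remove [apq] add [ptw,vhzg] -> 9 lines: ndmga six gkp svn kyep ptw vhzg ueexl gwh
Hunk 2: at line 6 remove [vhzg,ueexl] add [csp,ifixw,ird] -> 10 lines: ndmga six gkp svn kyep ptw csp ifixw ird gwh
Hunk 3: at line 1 remove [six,gkp] add [ierl] -> 9 lines: ndmga ierl svn kyep ptw csp ifixw ird gwh
Hunk 4: at line 1 remove [ierl,svn,kyep] add [lqzpp] -> 7 lines: ndmga lqzpp ptw csp ifixw ird gwh
Final line count: 7

Answer: 7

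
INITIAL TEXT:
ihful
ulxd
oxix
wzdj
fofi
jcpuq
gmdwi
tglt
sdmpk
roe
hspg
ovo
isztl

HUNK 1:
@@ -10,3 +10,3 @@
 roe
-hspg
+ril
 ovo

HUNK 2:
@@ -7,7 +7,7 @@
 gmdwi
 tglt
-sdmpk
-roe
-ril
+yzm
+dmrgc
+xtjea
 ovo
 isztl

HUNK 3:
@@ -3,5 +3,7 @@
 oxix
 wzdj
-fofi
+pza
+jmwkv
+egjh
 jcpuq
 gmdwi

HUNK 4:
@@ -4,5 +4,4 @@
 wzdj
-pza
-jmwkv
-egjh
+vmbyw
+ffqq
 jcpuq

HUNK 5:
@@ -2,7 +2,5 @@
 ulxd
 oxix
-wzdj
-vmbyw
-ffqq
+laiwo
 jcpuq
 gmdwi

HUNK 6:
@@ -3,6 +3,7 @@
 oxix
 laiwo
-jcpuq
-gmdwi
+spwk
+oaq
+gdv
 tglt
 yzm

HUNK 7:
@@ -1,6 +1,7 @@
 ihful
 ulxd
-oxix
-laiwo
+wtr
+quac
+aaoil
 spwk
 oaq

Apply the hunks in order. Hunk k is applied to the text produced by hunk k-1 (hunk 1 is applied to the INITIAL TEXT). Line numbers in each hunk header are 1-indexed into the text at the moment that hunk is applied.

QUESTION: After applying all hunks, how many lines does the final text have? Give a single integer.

Hunk 1: at line 10 remove [hspg] add [ril] -> 13 lines: ihful ulxd oxix wzdj fofi jcpuq gmdwi tglt sdmpk roe ril ovo isztl
Hunk 2: at line 7 remove [sdmpk,roe,ril] add [yzm,dmrgc,xtjea] -> 13 lines: ihful ulxd oxix wzdj fofi jcpuq gmdwi tglt yzm dmrgc xtjea ovo isztl
Hunk 3: at line 3 remove [fofi] add [pza,jmwkv,egjh] -> 15 lines: ihful ulxd oxix wzdj pza jmwkv egjh jcpuq gmdwi tglt yzm dmrgc xtjea ovo isztl
Hunk 4: at line 4 remove [pza,jmwkv,egjh] add [vmbyw,ffqq] -> 14 lines: ihful ulxd oxix wzdj vmbyw ffqq jcpuq gmdwi tglt yzm dmrgc xtjea ovo isztl
Hunk 5: at line 2 remove [wzdj,vmbyw,ffqq] add [laiwo] -> 12 lines: ihful ulxd oxix laiwo jcpuq gmdwi tglt yzm dmrgc xtjea ovo isztl
Hunk 6: at line 3 remove [jcpuq,gmdwi] add [spwk,oaq,gdv] -> 13 lines: ihful ulxd oxix laiwo spwk oaq gdv tglt yzm dmrgc xtjea ovo isztl
Hunk 7: at line 1 remove [oxix,laiwo] add [wtr,quac,aaoil] -> 14 lines: ihful ulxd wtr quac aaoil spwk oaq gdv tglt yzm dmrgc xtjea ovo isztl
Final line count: 14

Answer: 14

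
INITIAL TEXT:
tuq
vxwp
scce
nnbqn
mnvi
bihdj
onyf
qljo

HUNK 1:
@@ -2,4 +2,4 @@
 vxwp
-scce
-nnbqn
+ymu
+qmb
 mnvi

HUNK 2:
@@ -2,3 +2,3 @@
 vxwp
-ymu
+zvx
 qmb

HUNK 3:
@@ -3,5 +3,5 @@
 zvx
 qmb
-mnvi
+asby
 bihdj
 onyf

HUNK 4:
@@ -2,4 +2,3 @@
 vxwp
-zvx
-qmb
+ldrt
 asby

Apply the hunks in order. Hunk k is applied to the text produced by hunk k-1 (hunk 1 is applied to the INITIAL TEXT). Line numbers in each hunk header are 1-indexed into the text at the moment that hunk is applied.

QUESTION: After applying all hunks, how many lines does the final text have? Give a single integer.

Answer: 7

Derivation:
Hunk 1: at line 2 remove [scce,nnbqn] add [ymu,qmb] -> 8 lines: tuq vxwp ymu qmb mnvi bihdj onyf qljo
Hunk 2: at line 2 remove [ymu] add [zvx] -> 8 lines: tuq vxwp zvx qmb mnvi bihdj onyf qljo
Hunk 3: at line 3 remove [mnvi] add [asby] -> 8 lines: tuq vxwp zvx qmb asby bihdj onyf qljo
Hunk 4: at line 2 remove [zvx,qmb] add [ldrt] -> 7 lines: tuq vxwp ldrt asby bihdj onyf qljo
Final line count: 7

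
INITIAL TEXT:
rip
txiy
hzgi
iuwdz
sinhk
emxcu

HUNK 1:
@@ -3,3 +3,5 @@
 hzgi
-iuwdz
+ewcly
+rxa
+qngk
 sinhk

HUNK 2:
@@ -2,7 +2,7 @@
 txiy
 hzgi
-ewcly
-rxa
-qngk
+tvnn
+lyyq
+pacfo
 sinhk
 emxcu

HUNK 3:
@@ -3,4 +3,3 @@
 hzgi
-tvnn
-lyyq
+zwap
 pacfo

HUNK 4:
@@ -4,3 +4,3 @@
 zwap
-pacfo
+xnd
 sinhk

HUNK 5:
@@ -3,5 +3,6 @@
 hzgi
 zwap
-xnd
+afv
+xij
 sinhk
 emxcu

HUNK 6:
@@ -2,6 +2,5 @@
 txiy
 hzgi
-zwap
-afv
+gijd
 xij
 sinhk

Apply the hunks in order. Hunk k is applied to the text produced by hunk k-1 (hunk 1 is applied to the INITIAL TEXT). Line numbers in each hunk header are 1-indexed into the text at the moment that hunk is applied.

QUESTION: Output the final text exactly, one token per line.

Answer: rip
txiy
hzgi
gijd
xij
sinhk
emxcu

Derivation:
Hunk 1: at line 3 remove [iuwdz] add [ewcly,rxa,qngk] -> 8 lines: rip txiy hzgi ewcly rxa qngk sinhk emxcu
Hunk 2: at line 2 remove [ewcly,rxa,qngk] add [tvnn,lyyq,pacfo] -> 8 lines: rip txiy hzgi tvnn lyyq pacfo sinhk emxcu
Hunk 3: at line 3 remove [tvnn,lyyq] add [zwap] -> 7 lines: rip txiy hzgi zwap pacfo sinhk emxcu
Hunk 4: at line 4 remove [pacfo] add [xnd] -> 7 lines: rip txiy hzgi zwap xnd sinhk emxcu
Hunk 5: at line 3 remove [xnd] add [afv,xij] -> 8 lines: rip txiy hzgi zwap afv xij sinhk emxcu
Hunk 6: at line 2 remove [zwap,afv] add [gijd] -> 7 lines: rip txiy hzgi gijd xij sinhk emxcu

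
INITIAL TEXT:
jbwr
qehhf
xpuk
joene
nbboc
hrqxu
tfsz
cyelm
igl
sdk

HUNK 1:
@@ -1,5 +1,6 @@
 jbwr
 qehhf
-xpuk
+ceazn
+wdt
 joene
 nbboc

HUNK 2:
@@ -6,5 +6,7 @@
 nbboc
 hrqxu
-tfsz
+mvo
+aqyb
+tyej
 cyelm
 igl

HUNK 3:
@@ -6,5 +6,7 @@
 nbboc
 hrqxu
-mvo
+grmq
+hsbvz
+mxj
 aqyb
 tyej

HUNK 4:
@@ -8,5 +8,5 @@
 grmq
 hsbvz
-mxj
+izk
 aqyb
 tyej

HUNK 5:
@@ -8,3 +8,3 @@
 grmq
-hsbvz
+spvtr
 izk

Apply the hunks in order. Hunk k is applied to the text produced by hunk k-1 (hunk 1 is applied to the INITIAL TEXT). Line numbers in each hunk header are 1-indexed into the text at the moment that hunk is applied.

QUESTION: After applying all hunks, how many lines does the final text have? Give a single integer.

Hunk 1: at line 1 remove [xpuk] add [ceazn,wdt] -> 11 lines: jbwr qehhf ceazn wdt joene nbboc hrqxu tfsz cyelm igl sdk
Hunk 2: at line 6 remove [tfsz] add [mvo,aqyb,tyej] -> 13 lines: jbwr qehhf ceazn wdt joene nbboc hrqxu mvo aqyb tyej cyelm igl sdk
Hunk 3: at line 6 remove [mvo] add [grmq,hsbvz,mxj] -> 15 lines: jbwr qehhf ceazn wdt joene nbboc hrqxu grmq hsbvz mxj aqyb tyej cyelm igl sdk
Hunk 4: at line 8 remove [mxj] add [izk] -> 15 lines: jbwr qehhf ceazn wdt joene nbboc hrqxu grmq hsbvz izk aqyb tyej cyelm igl sdk
Hunk 5: at line 8 remove [hsbvz] add [spvtr] -> 15 lines: jbwr qehhf ceazn wdt joene nbboc hrqxu grmq spvtr izk aqyb tyej cyelm igl sdk
Final line count: 15

Answer: 15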